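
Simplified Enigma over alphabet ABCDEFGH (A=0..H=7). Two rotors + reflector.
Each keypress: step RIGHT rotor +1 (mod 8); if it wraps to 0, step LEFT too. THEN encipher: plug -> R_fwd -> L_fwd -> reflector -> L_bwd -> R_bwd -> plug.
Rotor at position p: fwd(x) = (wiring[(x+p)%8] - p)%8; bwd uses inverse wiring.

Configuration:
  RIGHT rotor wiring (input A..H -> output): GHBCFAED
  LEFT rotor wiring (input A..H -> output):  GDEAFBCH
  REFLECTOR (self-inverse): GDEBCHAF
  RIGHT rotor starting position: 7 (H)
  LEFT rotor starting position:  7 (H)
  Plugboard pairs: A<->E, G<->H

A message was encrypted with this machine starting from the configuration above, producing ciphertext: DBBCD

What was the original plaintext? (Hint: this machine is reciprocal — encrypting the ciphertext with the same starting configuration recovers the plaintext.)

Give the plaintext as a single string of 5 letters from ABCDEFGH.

Char 1 ('D'): step: R->0, L->0 (L advanced); D->plug->D->R->C->L->E->refl->C->L'->G->R'->A->plug->E
Char 2 ('B'): step: R->1, L=0; B->plug->B->R->A->L->G->refl->A->L'->D->R'->F->plug->F
Char 3 ('B'): step: R->2, L=0; B->plug->B->R->A->L->G->refl->A->L'->D->R'->C->plug->C
Char 4 ('C'): step: R->3, L=0; C->plug->C->R->F->L->B->refl->D->L'->B->R'->D->plug->D
Char 5 ('D'): step: R->4, L=0; D->plug->D->R->H->L->H->refl->F->L'->E->R'->B->plug->B

Answer: EFCDB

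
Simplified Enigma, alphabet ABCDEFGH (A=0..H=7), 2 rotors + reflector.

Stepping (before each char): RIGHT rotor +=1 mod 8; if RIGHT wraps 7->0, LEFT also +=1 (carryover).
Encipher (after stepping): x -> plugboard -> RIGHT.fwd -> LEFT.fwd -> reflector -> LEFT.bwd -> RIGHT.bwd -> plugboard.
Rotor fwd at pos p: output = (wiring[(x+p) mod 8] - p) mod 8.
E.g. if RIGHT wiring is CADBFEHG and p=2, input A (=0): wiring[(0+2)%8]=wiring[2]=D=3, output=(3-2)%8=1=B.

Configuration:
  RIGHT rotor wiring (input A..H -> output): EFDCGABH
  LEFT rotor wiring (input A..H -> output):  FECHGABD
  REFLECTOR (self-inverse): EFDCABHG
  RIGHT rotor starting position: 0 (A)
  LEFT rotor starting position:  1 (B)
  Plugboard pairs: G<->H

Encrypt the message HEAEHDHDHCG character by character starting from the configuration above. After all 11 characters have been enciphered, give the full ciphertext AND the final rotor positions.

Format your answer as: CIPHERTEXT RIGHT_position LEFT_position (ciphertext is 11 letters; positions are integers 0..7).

Answer: FFCGDEEFEGH 3 2

Derivation:
Char 1 ('H'): step: R->1, L=1; H->plug->G->R->G->L->C->refl->D->L'->A->R'->F->plug->F
Char 2 ('E'): step: R->2, L=1; E->plug->E->R->H->L->E->refl->A->L'->F->R'->F->plug->F
Char 3 ('A'): step: R->3, L=1; A->plug->A->R->H->L->E->refl->A->L'->F->R'->C->plug->C
Char 4 ('E'): step: R->4, L=1; E->plug->E->R->A->L->D->refl->C->L'->G->R'->H->plug->G
Char 5 ('H'): step: R->5, L=1; H->plug->G->R->F->L->A->refl->E->L'->H->R'->D->plug->D
Char 6 ('D'): step: R->6, L=1; D->plug->D->R->H->L->E->refl->A->L'->F->R'->E->plug->E
Char 7 ('H'): step: R->7, L=1; H->plug->G->R->B->L->B->refl->F->L'->D->R'->E->plug->E
Char 8 ('D'): step: R->0, L->2 (L advanced); D->plug->D->R->C->L->E->refl->A->L'->A->R'->F->plug->F
Char 9 ('H'): step: R->1, L=2; H->plug->G->R->G->L->D->refl->C->L'->H->R'->E->plug->E
Char 10 ('C'): step: R->2, L=2; C->plug->C->R->E->L->H->refl->G->L'->D->R'->H->plug->G
Char 11 ('G'): step: R->3, L=2; G->plug->H->R->A->L->A->refl->E->L'->C->R'->G->plug->H
Final: ciphertext=FFCGDEEFEGH, RIGHT=3, LEFT=2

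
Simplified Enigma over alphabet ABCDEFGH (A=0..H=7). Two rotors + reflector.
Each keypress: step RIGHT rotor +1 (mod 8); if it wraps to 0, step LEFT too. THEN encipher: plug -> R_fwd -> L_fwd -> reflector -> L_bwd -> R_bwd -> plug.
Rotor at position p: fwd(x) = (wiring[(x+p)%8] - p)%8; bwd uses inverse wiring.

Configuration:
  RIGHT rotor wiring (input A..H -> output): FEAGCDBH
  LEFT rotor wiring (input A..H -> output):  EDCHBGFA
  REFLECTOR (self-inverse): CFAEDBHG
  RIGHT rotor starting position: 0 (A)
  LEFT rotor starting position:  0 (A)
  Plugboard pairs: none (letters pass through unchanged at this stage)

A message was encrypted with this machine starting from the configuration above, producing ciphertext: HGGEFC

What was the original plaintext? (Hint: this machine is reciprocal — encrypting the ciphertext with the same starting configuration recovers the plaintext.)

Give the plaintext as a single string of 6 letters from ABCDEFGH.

Answer: GFCFHE

Derivation:
Char 1 ('H'): step: R->1, L=0; H->plug->H->R->E->L->B->refl->F->L'->G->R'->G->plug->G
Char 2 ('G'): step: R->2, L=0; G->plug->G->R->D->L->H->refl->G->L'->F->R'->F->plug->F
Char 3 ('G'): step: R->3, L=0; G->plug->G->R->B->L->D->refl->E->L'->A->R'->C->plug->C
Char 4 ('E'): step: R->4, L=0; E->plug->E->R->B->L->D->refl->E->L'->A->R'->F->plug->F
Char 5 ('F'): step: R->5, L=0; F->plug->F->R->D->L->H->refl->G->L'->F->R'->H->plug->H
Char 6 ('C'): step: R->6, L=0; C->plug->C->R->H->L->A->refl->C->L'->C->R'->E->plug->E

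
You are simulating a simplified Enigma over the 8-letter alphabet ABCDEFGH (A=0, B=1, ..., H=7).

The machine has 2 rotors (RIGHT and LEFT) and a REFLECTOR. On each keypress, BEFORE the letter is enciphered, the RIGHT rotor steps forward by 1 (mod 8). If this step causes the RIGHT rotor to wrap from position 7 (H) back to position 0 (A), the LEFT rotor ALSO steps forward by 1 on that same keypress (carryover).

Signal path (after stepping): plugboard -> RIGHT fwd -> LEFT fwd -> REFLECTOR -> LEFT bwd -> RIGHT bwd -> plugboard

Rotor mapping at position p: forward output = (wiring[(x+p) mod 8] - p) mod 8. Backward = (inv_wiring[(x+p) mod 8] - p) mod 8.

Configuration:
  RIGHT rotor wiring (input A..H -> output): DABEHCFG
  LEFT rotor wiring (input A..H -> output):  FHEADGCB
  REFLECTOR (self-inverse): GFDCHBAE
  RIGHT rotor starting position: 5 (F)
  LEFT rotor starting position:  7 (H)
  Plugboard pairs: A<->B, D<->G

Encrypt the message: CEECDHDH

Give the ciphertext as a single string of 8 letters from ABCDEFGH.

Answer: FHADAABC

Derivation:
Char 1 ('C'): step: R->6, L=7; C->plug->C->R->F->L->E->refl->H->L'->G->R'->F->plug->F
Char 2 ('E'): step: R->7, L=7; E->plug->E->R->F->L->E->refl->H->L'->G->R'->H->plug->H
Char 3 ('E'): step: R->0, L->0 (L advanced); E->plug->E->R->H->L->B->refl->F->L'->A->R'->B->plug->A
Char 4 ('C'): step: R->1, L=0; C->plug->C->R->D->L->A->refl->G->L'->F->R'->G->plug->D
Char 5 ('D'): step: R->2, L=0; D->plug->G->R->B->L->H->refl->E->L'->C->R'->B->plug->A
Char 6 ('H'): step: R->3, L=0; H->plug->H->R->G->L->C->refl->D->L'->E->R'->B->plug->A
Char 7 ('D'): step: R->4, L=0; D->plug->G->R->F->L->G->refl->A->L'->D->R'->A->plug->B
Char 8 ('H'): step: R->5, L=0; H->plug->H->R->C->L->E->refl->H->L'->B->R'->C->plug->C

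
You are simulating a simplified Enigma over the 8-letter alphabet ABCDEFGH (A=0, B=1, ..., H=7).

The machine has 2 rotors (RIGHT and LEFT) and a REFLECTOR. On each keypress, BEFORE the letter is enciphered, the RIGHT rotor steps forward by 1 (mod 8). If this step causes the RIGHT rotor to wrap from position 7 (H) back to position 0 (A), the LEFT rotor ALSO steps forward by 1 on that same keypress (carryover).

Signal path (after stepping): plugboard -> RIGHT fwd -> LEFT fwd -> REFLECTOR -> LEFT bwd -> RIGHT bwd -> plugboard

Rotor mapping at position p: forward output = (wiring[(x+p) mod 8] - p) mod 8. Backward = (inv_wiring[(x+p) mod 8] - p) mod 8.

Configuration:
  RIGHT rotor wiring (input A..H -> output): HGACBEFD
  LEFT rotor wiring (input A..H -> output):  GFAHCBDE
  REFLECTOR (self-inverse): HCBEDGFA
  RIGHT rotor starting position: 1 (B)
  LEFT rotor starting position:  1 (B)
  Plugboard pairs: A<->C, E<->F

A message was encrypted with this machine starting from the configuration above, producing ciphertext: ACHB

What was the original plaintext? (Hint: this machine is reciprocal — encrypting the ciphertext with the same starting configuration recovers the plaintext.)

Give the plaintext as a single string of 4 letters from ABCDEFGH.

Char 1 ('A'): step: R->2, L=1; A->plug->C->R->H->L->F->refl->G->L'->C->R'->D->plug->D
Char 2 ('C'): step: R->3, L=1; C->plug->A->R->H->L->F->refl->G->L'->C->R'->D->plug->D
Char 3 ('H'): step: R->4, L=1; H->plug->H->R->G->L->D->refl->E->L'->A->R'->B->plug->B
Char 4 ('B'): step: R->5, L=1; B->plug->B->R->A->L->E->refl->D->L'->G->R'->C->plug->A

Answer: DDBA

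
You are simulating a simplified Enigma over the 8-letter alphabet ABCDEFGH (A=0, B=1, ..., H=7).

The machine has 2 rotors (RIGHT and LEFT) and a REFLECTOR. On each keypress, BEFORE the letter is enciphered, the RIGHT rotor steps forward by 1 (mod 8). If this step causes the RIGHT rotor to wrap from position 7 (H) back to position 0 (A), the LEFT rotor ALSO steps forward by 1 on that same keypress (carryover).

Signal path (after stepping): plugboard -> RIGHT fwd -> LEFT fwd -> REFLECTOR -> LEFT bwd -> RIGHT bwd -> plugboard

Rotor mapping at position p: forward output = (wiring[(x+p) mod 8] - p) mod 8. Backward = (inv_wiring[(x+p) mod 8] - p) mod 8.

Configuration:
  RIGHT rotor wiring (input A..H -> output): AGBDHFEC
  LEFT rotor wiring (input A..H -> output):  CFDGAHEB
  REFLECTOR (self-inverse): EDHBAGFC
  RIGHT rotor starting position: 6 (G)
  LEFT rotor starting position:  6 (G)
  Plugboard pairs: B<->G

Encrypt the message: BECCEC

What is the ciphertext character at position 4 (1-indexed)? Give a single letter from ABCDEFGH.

Char 1 ('B'): step: R->7, L=6; B->plug->G->R->G->L->C->refl->H->L'->D->R'->A->plug->A
Char 2 ('E'): step: R->0, L->7 (L advanced); E->plug->E->R->H->L->F->refl->G->L'->C->R'->H->plug->H
Char 3 ('C'): step: R->1, L=7; C->plug->C->R->C->L->G->refl->F->L'->H->R'->H->plug->H
Char 4 ('C'): step: R->2, L=7; C->plug->C->R->F->L->B->refl->D->L'->B->R'->B->plug->G

G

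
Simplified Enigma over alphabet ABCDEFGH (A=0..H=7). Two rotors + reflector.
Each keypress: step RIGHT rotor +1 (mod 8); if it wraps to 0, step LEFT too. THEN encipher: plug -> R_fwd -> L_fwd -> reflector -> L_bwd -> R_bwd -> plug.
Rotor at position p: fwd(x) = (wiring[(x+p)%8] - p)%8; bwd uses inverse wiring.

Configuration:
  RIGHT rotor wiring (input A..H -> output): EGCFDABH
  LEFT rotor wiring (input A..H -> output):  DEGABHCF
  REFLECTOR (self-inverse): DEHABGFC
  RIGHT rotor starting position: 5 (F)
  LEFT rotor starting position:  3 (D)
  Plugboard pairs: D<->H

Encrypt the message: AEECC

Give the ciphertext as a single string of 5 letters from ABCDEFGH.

Answer: EDDGF

Derivation:
Char 1 ('A'): step: R->6, L=3; A->plug->A->R->D->L->H->refl->C->L'->E->R'->E->plug->E
Char 2 ('E'): step: R->7, L=3; E->plug->E->R->G->L->B->refl->E->L'->C->R'->H->plug->D
Char 3 ('E'): step: R->0, L->4 (L advanced); E->plug->E->R->D->L->B->refl->E->L'->H->R'->H->plug->D
Char 4 ('C'): step: R->1, L=4; C->plug->C->R->E->L->H->refl->C->L'->G->R'->G->plug->G
Char 5 ('C'): step: R->2, L=4; C->plug->C->R->B->L->D->refl->A->L'->F->R'->F->plug->F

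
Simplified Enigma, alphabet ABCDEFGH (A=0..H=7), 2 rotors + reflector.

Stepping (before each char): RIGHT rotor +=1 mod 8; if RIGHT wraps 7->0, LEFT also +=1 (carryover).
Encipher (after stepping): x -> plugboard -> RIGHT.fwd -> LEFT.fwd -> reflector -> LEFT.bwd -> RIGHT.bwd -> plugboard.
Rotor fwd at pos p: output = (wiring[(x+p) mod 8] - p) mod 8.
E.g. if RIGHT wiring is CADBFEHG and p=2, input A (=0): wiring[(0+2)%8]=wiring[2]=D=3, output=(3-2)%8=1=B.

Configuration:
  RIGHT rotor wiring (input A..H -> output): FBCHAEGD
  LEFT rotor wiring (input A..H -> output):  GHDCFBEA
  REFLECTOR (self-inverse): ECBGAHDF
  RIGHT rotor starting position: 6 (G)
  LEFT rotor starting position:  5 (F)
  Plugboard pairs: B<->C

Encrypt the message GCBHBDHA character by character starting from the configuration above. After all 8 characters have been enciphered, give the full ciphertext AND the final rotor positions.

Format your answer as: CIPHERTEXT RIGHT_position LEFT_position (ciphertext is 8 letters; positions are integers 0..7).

Char 1 ('G'): step: R->7, L=5; G->plug->G->R->F->L->G->refl->D->L'->C->R'->C->plug->B
Char 2 ('C'): step: R->0, L->6 (L advanced); C->plug->B->R->B->L->C->refl->B->L'->D->R'->H->plug->H
Char 3 ('B'): step: R->1, L=6; B->plug->C->R->G->L->H->refl->F->L'->E->R'->H->plug->H
Char 4 ('H'): step: R->2, L=6; H->plug->H->R->H->L->D->refl->G->L'->A->R'->A->plug->A
Char 5 ('B'): step: R->3, L=6; B->plug->C->R->B->L->C->refl->B->L'->D->R'->D->plug->D
Char 6 ('D'): step: R->4, L=6; D->plug->D->R->H->L->D->refl->G->L'->A->R'->B->plug->C
Char 7 ('H'): step: R->5, L=6; H->plug->H->R->D->L->B->refl->C->L'->B->R'->B->plug->C
Char 8 ('A'): step: R->6, L=6; A->plug->A->R->A->L->G->refl->D->L'->H->R'->C->plug->B
Final: ciphertext=BHHADCCB, RIGHT=6, LEFT=6

Answer: BHHADCCB 6 6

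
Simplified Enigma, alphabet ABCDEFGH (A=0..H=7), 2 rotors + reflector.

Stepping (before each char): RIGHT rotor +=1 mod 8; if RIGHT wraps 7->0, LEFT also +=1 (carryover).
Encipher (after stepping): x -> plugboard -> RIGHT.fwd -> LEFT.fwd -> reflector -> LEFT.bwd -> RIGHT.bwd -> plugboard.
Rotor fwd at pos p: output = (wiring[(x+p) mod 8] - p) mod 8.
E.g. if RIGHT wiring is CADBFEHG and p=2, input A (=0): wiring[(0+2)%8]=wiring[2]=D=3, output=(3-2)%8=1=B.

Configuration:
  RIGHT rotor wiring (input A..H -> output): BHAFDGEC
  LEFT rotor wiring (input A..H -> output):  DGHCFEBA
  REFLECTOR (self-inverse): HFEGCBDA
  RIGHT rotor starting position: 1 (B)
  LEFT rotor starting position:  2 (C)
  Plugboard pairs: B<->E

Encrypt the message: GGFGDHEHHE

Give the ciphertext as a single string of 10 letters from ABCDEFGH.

Char 1 ('G'): step: R->2, L=2; G->plug->G->R->H->L->E->refl->C->L'->D->R'->B->plug->E
Char 2 ('G'): step: R->3, L=2; G->plug->G->R->E->L->H->refl->A->L'->B->R'->D->plug->D
Char 3 ('F'): step: R->4, L=2; F->plug->F->R->D->L->C->refl->E->L'->H->R'->A->plug->A
Char 4 ('G'): step: R->5, L=2; G->plug->G->R->A->L->F->refl->B->L'->G->R'->H->plug->H
Char 5 ('D'): step: R->6, L=2; D->plug->D->R->B->L->A->refl->H->L'->E->R'->B->plug->E
Char 6 ('H'): step: R->7, L=2; H->plug->H->R->F->L->G->refl->D->L'->C->R'->B->plug->E
Char 7 ('E'): step: R->0, L->3 (L advanced); E->plug->B->R->H->L->E->refl->C->L'->B->R'->A->plug->A
Char 8 ('H'): step: R->1, L=3; H->plug->H->R->A->L->H->refl->A->L'->F->R'->E->plug->B
Char 9 ('H'): step: R->2, L=3; H->plug->H->R->F->L->A->refl->H->L'->A->R'->F->plug->F
Char 10 ('E'): step: R->3, L=3; E->plug->B->R->A->L->H->refl->A->L'->F->R'->H->plug->H

Answer: EDAHEEABFH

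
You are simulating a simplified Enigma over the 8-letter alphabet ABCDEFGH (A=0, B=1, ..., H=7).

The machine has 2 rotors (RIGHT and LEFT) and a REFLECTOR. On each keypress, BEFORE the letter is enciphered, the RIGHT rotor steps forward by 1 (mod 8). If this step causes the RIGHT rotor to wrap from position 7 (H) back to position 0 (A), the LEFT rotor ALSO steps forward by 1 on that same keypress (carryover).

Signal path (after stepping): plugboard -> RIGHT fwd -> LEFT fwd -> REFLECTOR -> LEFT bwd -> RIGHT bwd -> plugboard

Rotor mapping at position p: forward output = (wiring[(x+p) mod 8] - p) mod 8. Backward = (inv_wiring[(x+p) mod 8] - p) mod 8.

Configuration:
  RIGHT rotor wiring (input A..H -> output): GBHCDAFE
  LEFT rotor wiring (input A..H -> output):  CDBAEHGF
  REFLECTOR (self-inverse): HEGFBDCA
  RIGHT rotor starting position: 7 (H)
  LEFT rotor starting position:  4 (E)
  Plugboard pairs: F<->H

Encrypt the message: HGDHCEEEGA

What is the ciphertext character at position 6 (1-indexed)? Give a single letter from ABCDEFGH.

Char 1 ('H'): step: R->0, L->5 (L advanced); H->plug->F->R->A->L->C->refl->G->L'->E->R'->H->plug->F
Char 2 ('G'): step: R->1, L=5; G->plug->G->R->D->L->F->refl->D->L'->G->R'->B->plug->B
Char 3 ('D'): step: R->2, L=5; D->plug->D->R->G->L->D->refl->F->L'->D->R'->E->plug->E
Char 4 ('H'): step: R->3, L=5; H->plug->F->R->D->L->F->refl->D->L'->G->R'->G->plug->G
Char 5 ('C'): step: R->4, L=5; C->plug->C->R->B->L->B->refl->E->L'->F->R'->F->plug->H
Char 6 ('E'): step: R->5, L=5; E->plug->E->R->E->L->G->refl->C->L'->A->R'->B->plug->B

B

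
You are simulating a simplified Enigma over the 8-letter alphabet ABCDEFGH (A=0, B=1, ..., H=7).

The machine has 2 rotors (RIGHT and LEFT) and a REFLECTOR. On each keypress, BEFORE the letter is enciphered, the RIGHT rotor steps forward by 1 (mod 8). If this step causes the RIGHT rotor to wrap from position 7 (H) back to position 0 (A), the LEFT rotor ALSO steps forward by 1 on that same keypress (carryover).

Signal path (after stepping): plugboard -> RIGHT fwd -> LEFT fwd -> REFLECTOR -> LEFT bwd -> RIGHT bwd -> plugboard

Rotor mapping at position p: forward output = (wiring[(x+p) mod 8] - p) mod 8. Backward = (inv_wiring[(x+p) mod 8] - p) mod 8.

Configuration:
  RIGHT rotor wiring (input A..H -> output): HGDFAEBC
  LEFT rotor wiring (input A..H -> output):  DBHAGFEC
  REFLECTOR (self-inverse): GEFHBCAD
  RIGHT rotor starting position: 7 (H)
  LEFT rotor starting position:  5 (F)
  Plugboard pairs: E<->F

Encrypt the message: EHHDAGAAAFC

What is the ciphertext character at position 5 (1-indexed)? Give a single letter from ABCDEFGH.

Char 1 ('E'): step: R->0, L->6 (L advanced); E->plug->F->R->E->L->B->refl->E->L'->B->R'->G->plug->G
Char 2 ('H'): step: R->1, L=6; H->plug->H->R->G->L->A->refl->G->L'->A->R'->F->plug->E
Char 3 ('H'): step: R->2, L=6; H->plug->H->R->E->L->B->refl->E->L'->B->R'->A->plug->A
Char 4 ('D'): step: R->3, L=6; D->plug->D->R->G->L->A->refl->G->L'->A->R'->H->plug->H
Char 5 ('A'): step: R->4, L=6; A->plug->A->R->E->L->B->refl->E->L'->B->R'->H->plug->H

H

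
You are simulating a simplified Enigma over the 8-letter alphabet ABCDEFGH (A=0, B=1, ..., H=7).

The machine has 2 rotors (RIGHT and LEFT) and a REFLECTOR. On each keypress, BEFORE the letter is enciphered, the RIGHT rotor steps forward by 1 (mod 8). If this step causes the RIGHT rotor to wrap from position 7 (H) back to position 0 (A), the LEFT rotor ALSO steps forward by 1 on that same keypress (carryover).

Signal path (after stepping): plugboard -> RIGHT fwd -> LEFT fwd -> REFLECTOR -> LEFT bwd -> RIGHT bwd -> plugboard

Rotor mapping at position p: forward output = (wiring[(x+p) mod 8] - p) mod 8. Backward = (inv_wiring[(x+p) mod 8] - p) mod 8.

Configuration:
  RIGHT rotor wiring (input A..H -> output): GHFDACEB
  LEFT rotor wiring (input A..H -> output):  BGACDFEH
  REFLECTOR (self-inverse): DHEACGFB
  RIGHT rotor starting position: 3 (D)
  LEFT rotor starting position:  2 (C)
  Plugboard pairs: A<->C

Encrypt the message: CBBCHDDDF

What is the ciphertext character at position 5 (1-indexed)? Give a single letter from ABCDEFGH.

Char 1 ('C'): step: R->4, L=2; C->plug->A->R->E->L->C->refl->E->L'->H->R'->H->plug->H
Char 2 ('B'): step: R->5, L=2; B->plug->B->R->H->L->E->refl->C->L'->E->R'->C->plug->A
Char 3 ('B'): step: R->6, L=2; B->plug->B->R->D->L->D->refl->A->L'->B->R'->D->plug->D
Char 4 ('C'): step: R->7, L=2; C->plug->A->R->C->L->B->refl->H->L'->G->R'->D->plug->D
Char 5 ('H'): step: R->0, L->3 (L advanced); H->plug->H->R->B->L->A->refl->D->L'->G->R'->A->plug->C

C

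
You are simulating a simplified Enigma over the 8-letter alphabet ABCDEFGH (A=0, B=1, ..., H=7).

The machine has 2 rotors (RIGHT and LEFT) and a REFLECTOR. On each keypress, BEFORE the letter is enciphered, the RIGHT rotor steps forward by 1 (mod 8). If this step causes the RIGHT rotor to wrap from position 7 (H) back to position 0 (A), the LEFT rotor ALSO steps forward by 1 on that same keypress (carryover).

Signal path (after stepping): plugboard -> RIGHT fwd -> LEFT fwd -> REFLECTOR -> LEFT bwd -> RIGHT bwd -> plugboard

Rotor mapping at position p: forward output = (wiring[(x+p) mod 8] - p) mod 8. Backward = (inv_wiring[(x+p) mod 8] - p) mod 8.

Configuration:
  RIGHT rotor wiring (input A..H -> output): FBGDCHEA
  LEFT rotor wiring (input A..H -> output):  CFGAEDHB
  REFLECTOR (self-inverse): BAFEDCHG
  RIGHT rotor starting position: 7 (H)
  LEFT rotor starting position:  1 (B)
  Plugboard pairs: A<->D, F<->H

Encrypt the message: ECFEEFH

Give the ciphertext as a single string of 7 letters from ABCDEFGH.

Answer: GFCAHHF

Derivation:
Char 1 ('E'): step: R->0, L->2 (L advanced); E->plug->E->R->C->L->C->refl->F->L'->E->R'->G->plug->G
Char 2 ('C'): step: R->1, L=2; C->plug->C->R->C->L->C->refl->F->L'->E->R'->H->plug->F
Char 3 ('F'): step: R->2, L=2; F->plug->H->R->H->L->D->refl->E->L'->A->R'->C->plug->C
Char 4 ('E'): step: R->3, L=2; E->plug->E->R->F->L->H->refl->G->L'->B->R'->D->plug->A
Char 5 ('E'): step: R->4, L=2; E->plug->E->R->B->L->G->refl->H->L'->F->R'->F->plug->H
Char 6 ('F'): step: R->5, L=2; F->plug->H->R->F->L->H->refl->G->L'->B->R'->F->plug->H
Char 7 ('H'): step: R->6, L=2; H->plug->F->R->F->L->H->refl->G->L'->B->R'->H->plug->F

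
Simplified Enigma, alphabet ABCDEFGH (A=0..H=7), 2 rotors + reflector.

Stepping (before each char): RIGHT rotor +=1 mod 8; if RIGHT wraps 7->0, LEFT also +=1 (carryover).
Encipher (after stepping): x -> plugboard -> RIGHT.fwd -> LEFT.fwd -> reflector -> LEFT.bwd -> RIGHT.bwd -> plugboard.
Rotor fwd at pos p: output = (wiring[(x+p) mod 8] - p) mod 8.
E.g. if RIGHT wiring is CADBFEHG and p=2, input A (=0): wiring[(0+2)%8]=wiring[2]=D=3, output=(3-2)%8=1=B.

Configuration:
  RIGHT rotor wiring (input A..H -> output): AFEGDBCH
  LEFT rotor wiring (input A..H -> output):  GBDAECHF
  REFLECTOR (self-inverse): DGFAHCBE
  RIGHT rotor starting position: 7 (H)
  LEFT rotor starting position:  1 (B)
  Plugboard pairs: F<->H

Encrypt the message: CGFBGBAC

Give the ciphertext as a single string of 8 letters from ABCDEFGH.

Answer: GFHFHDCE

Derivation:
Char 1 ('C'): step: R->0, L->2 (L advanced); C->plug->C->R->E->L->F->refl->C->L'->C->R'->G->plug->G
Char 2 ('G'): step: R->1, L=2; G->plug->G->R->G->L->E->refl->H->L'->H->R'->H->plug->F
Char 3 ('F'): step: R->2, L=2; F->plug->H->R->D->L->A->refl->D->L'->F->R'->F->plug->H
Char 4 ('B'): step: R->3, L=2; B->plug->B->R->A->L->B->refl->G->L'->B->R'->H->plug->F
Char 5 ('G'): step: R->4, L=2; G->plug->G->R->A->L->B->refl->G->L'->B->R'->F->plug->H
Char 6 ('B'): step: R->5, L=2; B->plug->B->R->F->L->D->refl->A->L'->D->R'->D->plug->D
Char 7 ('A'): step: R->6, L=2; A->plug->A->R->E->L->F->refl->C->L'->C->R'->C->plug->C
Char 8 ('C'): step: R->7, L=2; C->plug->C->R->G->L->E->refl->H->L'->H->R'->E->plug->E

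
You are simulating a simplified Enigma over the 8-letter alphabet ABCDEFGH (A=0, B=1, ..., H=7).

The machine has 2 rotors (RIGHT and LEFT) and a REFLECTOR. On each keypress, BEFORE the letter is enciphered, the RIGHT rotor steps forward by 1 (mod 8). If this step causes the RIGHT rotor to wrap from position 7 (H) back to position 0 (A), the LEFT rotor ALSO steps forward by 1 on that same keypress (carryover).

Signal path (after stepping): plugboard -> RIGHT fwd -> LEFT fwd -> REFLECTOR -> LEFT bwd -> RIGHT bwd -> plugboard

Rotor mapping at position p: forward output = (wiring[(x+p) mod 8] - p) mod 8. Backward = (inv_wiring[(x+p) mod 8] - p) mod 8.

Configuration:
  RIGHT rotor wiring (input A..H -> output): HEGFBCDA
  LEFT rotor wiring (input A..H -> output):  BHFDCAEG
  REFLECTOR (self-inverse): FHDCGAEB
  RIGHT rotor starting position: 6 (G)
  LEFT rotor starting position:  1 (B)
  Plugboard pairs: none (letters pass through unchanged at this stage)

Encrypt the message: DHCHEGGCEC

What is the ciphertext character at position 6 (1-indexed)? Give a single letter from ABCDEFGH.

Char 1 ('D'): step: R->7, L=1; D->plug->D->R->H->L->A->refl->F->L'->G->R'->E->plug->E
Char 2 ('H'): step: R->0, L->2 (L advanced); H->plug->H->R->A->L->D->refl->C->L'->E->R'->B->plug->B
Char 3 ('C'): step: R->1, L=2; C->plug->C->R->E->L->C->refl->D->L'->A->R'->D->plug->D
Char 4 ('H'): step: R->2, L=2; H->plug->H->R->C->L->A->refl->F->L'->H->R'->C->plug->C
Char 5 ('E'): step: R->3, L=2; E->plug->E->R->F->L->E->refl->G->L'->D->R'->H->plug->H
Char 6 ('G'): step: R->4, L=2; G->plug->G->R->C->L->A->refl->F->L'->H->R'->C->plug->C

C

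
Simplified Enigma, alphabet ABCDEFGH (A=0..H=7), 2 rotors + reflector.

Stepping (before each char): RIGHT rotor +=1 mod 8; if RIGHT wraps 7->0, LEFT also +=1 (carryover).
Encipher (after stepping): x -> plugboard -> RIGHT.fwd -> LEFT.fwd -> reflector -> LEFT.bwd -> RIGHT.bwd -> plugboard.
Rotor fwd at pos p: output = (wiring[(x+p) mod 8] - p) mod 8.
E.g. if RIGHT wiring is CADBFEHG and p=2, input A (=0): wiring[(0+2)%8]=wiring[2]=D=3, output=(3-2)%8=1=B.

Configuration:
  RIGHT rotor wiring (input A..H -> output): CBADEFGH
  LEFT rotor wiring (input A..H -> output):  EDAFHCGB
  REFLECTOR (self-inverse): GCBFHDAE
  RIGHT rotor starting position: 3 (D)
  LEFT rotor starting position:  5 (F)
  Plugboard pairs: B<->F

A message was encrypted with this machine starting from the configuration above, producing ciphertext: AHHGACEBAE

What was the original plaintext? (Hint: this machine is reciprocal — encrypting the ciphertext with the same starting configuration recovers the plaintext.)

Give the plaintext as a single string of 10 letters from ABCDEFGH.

Char 1 ('A'): step: R->4, L=5; A->plug->A->R->A->L->F->refl->D->L'->F->R'->F->plug->B
Char 2 ('H'): step: R->5, L=5; H->plug->H->R->H->L->C->refl->B->L'->B->R'->B->plug->F
Char 3 ('H'): step: R->6, L=5; H->plug->H->R->H->L->C->refl->B->L'->B->R'->B->plug->F
Char 4 ('G'): step: R->7, L=5; G->plug->G->R->G->L->A->refl->G->L'->E->R'->E->plug->E
Char 5 ('A'): step: R->0, L->6 (L advanced); A->plug->A->R->C->L->G->refl->A->L'->A->R'->C->plug->C
Char 6 ('C'): step: R->1, L=6; C->plug->C->R->C->L->G->refl->A->L'->A->R'->A->plug->A
Char 7 ('E'): step: R->2, L=6; E->plug->E->R->E->L->C->refl->B->L'->G->R'->A->plug->A
Char 8 ('B'): step: R->3, L=6; B->plug->F->R->H->L->E->refl->H->L'->F->R'->H->plug->H
Char 9 ('A'): step: R->4, L=6; A->plug->A->R->A->L->A->refl->G->L'->C->R'->C->plug->C
Char 10 ('E'): step: R->5, L=6; E->plug->E->R->E->L->C->refl->B->L'->G->R'->G->plug->G

Answer: BFFECAAHCG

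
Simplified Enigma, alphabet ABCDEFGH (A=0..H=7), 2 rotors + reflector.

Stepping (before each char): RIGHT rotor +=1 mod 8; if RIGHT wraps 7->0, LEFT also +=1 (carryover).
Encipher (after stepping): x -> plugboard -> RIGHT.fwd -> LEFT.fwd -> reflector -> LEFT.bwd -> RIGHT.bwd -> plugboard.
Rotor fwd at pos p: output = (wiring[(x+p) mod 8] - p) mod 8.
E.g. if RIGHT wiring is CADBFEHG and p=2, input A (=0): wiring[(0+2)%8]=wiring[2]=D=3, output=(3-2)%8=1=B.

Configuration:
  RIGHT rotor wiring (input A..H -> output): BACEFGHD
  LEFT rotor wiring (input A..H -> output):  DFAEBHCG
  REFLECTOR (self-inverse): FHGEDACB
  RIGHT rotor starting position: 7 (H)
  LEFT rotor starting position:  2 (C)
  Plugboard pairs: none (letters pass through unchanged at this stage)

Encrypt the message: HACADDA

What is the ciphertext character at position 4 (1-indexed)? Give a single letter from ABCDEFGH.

Char 1 ('H'): step: R->0, L->3 (L advanced); H->plug->H->R->D->L->H->refl->B->L'->A->R'->B->plug->B
Char 2 ('A'): step: R->1, L=3; A->plug->A->R->H->L->F->refl->A->L'->F->R'->E->plug->E
Char 3 ('C'): step: R->2, L=3; C->plug->C->R->D->L->H->refl->B->L'->A->R'->A->plug->A
Char 4 ('A'): step: R->3, L=3; A->plug->A->R->B->L->G->refl->C->L'->G->R'->F->plug->F

F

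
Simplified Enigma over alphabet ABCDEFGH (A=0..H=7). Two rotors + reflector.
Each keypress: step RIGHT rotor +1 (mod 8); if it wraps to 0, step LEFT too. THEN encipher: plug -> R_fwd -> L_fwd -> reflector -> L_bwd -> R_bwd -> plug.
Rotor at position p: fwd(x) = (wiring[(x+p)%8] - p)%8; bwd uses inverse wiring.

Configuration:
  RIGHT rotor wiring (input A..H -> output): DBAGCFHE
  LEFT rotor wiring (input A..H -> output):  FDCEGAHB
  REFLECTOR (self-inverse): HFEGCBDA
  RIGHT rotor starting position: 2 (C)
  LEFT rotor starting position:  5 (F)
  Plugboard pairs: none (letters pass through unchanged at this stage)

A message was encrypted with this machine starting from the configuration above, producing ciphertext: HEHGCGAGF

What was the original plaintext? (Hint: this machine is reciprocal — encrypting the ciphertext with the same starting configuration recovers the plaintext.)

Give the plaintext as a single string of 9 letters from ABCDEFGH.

Char 1 ('H'): step: R->3, L=5; H->plug->H->R->F->L->F->refl->B->L'->H->R'->B->plug->B
Char 2 ('E'): step: R->4, L=5; E->plug->E->R->H->L->B->refl->F->L'->F->R'->F->plug->F
Char 3 ('H'): step: R->5, L=5; H->plug->H->R->F->L->F->refl->B->L'->H->R'->C->plug->C
Char 4 ('G'): step: R->6, L=5; G->plug->G->R->E->L->G->refl->D->L'->A->R'->F->plug->F
Char 5 ('C'): step: R->7, L=5; C->plug->C->R->C->L->E->refl->C->L'->B->R'->D->plug->D
Char 6 ('G'): step: R->0, L->6 (L advanced); G->plug->G->R->H->L->C->refl->E->L'->E->R'->H->plug->H
Char 7 ('A'): step: R->1, L=6; A->plug->A->R->A->L->B->refl->F->L'->D->R'->G->plug->G
Char 8 ('G'): step: R->2, L=6; G->plug->G->R->B->L->D->refl->G->L'->F->R'->E->plug->E
Char 9 ('F'): step: R->3, L=6; F->plug->F->R->A->L->B->refl->F->L'->D->R'->A->plug->A

Answer: BFCFDHGEA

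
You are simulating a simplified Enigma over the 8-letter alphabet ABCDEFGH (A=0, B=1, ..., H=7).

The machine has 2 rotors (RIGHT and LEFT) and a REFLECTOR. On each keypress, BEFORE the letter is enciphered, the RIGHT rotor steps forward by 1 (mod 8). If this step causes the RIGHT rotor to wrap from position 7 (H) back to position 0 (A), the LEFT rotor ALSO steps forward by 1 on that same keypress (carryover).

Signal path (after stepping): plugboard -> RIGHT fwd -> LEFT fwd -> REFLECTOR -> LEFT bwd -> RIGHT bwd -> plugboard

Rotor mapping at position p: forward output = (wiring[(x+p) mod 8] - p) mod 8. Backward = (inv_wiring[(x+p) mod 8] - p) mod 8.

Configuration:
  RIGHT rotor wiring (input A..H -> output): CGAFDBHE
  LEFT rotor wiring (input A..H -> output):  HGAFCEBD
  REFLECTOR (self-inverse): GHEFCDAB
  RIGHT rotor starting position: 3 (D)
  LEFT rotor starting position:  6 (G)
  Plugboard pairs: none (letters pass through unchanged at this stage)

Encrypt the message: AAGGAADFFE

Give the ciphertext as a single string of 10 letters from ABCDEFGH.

Char 1 ('A'): step: R->4, L=6; A->plug->A->R->H->L->G->refl->A->L'->D->R'->C->plug->C
Char 2 ('A'): step: R->5, L=6; A->plug->A->R->E->L->C->refl->E->L'->G->R'->H->plug->H
Char 3 ('G'): step: R->6, L=6; G->plug->G->R->F->L->H->refl->B->L'->C->R'->E->plug->E
Char 4 ('G'): step: R->7, L=6; G->plug->G->R->C->L->B->refl->H->L'->F->R'->A->plug->A
Char 5 ('A'): step: R->0, L->7 (L advanced); A->plug->A->R->C->L->H->refl->B->L'->D->R'->E->plug->E
Char 6 ('A'): step: R->1, L=7; A->plug->A->R->F->L->D->refl->F->L'->G->R'->F->plug->F
Char 7 ('D'): step: R->2, L=7; D->plug->D->R->H->L->C->refl->E->L'->A->R'->G->plug->G
Char 8 ('F'): step: R->3, L=7; F->plug->F->R->H->L->C->refl->E->L'->A->R'->B->plug->B
Char 9 ('F'): step: R->4, L=7; F->plug->F->R->C->L->H->refl->B->L'->D->R'->C->plug->C
Char 10 ('E'): step: R->5, L=7; E->plug->E->R->B->L->A->refl->G->L'->E->R'->A->plug->A

Answer: CHEAEFGBCA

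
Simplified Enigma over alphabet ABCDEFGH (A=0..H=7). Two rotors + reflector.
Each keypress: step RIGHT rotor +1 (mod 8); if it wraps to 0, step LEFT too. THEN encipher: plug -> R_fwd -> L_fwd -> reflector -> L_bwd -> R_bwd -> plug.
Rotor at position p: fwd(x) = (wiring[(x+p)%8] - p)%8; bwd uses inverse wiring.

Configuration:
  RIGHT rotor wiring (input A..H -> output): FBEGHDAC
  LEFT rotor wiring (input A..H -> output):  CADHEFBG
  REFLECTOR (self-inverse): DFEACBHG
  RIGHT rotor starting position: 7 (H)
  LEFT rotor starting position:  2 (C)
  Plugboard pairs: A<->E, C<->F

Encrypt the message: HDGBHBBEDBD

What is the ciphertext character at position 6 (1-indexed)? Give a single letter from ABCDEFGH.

Char 1 ('H'): step: R->0, L->3 (L advanced); H->plug->H->R->C->L->C->refl->E->L'->A->R'->G->plug->G
Char 2 ('D'): step: R->1, L=3; D->plug->D->R->G->L->F->refl->B->L'->B->R'->G->plug->G
Char 3 ('G'): step: R->2, L=3; G->plug->G->R->D->L->G->refl->H->L'->F->R'->C->plug->F
Char 4 ('B'): step: R->3, L=3; B->plug->B->R->E->L->D->refl->A->L'->H->R'->E->plug->A
Char 5 ('H'): step: R->4, L=3; H->plug->H->R->C->L->C->refl->E->L'->A->R'->G->plug->G
Char 6 ('B'): step: R->5, L=3; B->plug->B->R->D->L->G->refl->H->L'->F->R'->C->plug->F

F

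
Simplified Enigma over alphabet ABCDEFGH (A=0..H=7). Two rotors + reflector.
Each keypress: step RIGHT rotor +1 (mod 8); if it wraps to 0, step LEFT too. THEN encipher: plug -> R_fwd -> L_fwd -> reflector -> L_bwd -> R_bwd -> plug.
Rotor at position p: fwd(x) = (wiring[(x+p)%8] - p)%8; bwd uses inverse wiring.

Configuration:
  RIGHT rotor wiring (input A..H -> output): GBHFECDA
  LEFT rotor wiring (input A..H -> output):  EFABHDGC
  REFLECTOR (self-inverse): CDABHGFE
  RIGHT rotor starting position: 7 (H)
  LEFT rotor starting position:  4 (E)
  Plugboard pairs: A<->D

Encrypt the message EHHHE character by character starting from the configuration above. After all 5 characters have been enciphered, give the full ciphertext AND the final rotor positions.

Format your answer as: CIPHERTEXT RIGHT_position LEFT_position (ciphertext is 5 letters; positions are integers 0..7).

Answer: CEGCD 4 5

Derivation:
Char 1 ('E'): step: R->0, L->5 (L advanced); E->plug->E->R->E->L->A->refl->C->L'->H->R'->C->plug->C
Char 2 ('H'): step: R->1, L=5; H->plug->H->R->F->L->D->refl->B->L'->B->R'->E->plug->E
Char 3 ('H'): step: R->2, L=5; H->plug->H->R->H->L->C->refl->A->L'->E->R'->G->plug->G
Char 4 ('H'): step: R->3, L=5; H->plug->H->R->E->L->A->refl->C->L'->H->R'->C->plug->C
Char 5 ('E'): step: R->4, L=5; E->plug->E->R->C->L->F->refl->G->L'->A->R'->A->plug->D
Final: ciphertext=CEGCD, RIGHT=4, LEFT=5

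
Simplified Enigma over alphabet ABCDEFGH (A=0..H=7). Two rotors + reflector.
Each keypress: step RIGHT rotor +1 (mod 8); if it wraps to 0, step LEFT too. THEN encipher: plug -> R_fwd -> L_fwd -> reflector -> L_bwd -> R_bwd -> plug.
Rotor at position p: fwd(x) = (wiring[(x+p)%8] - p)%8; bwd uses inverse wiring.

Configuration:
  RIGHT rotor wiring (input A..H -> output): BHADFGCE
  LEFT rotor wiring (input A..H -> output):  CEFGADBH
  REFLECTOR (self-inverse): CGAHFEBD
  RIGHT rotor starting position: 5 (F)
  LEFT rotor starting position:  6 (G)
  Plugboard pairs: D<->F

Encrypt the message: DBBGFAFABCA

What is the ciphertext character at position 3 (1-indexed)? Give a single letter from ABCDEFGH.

Char 1 ('D'): step: R->6, L=6; D->plug->F->R->F->L->A->refl->C->L'->G->R'->B->plug->B
Char 2 ('B'): step: R->7, L=6; B->plug->B->R->C->L->E->refl->F->L'->H->R'->G->plug->G
Char 3 ('B'): step: R->0, L->7 (L advanced); B->plug->B->R->H->L->C->refl->A->L'->A->R'->C->plug->C

C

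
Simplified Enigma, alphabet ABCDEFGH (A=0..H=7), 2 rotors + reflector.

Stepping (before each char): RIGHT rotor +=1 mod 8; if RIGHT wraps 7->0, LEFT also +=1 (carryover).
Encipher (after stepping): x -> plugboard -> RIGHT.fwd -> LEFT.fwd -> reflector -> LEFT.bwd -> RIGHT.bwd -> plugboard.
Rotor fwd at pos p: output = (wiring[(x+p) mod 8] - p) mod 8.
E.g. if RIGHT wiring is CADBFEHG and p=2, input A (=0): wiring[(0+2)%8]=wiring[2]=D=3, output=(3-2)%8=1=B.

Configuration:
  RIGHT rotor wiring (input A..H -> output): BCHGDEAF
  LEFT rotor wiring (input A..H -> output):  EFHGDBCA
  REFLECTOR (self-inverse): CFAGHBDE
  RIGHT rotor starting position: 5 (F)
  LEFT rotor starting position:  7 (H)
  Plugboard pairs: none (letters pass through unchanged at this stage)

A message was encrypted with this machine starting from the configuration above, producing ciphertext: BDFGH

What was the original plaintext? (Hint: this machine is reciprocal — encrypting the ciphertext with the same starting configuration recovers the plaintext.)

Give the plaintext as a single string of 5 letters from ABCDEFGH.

Char 1 ('B'): step: R->6, L=7; B->plug->B->R->H->L->D->refl->G->L'->C->R'->A->plug->A
Char 2 ('D'): step: R->7, L=7; D->plug->D->R->A->L->B->refl->F->L'->B->R'->H->plug->H
Char 3 ('F'): step: R->0, L->0 (L advanced); F->plug->F->R->E->L->D->refl->G->L'->D->R'->E->plug->E
Char 4 ('G'): step: R->1, L=0; G->plug->G->R->E->L->D->refl->G->L'->D->R'->E->plug->E
Char 5 ('H'): step: R->2, L=0; H->plug->H->R->A->L->E->refl->H->L'->C->R'->D->plug->D

Answer: AHEED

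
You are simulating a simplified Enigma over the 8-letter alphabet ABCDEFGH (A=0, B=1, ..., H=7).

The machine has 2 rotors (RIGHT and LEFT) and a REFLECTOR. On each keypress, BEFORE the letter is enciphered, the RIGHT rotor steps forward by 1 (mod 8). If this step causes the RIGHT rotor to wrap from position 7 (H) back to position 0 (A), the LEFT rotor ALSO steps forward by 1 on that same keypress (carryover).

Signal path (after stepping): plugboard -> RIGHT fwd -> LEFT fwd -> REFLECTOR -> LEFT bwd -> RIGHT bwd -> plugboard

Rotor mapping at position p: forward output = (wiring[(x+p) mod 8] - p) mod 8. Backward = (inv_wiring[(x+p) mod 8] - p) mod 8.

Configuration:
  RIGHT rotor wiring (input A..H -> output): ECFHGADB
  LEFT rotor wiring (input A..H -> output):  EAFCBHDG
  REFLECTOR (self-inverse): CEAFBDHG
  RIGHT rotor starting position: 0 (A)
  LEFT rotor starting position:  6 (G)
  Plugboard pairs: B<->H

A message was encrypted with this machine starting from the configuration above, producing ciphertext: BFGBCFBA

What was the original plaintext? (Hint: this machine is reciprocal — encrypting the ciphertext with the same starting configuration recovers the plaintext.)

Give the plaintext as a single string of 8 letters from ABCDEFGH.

Char 1 ('B'): step: R->1, L=6; B->plug->H->R->D->L->C->refl->A->L'->B->R'->A->plug->A
Char 2 ('F'): step: R->2, L=6; F->plug->F->R->H->L->B->refl->E->L'->F->R'->B->plug->H
Char 3 ('G'): step: R->3, L=6; G->plug->G->R->H->L->B->refl->E->L'->F->R'->C->plug->C
Char 4 ('B'): step: R->4, L=6; B->plug->H->R->D->L->C->refl->A->L'->B->R'->G->plug->G
Char 5 ('C'): step: R->5, L=6; C->plug->C->R->E->L->H->refl->G->L'->C->R'->G->plug->G
Char 6 ('F'): step: R->6, L=6; F->plug->F->R->B->L->A->refl->C->L'->D->R'->B->plug->H
Char 7 ('B'): step: R->7, L=6; B->plug->H->R->E->L->H->refl->G->L'->C->R'->A->plug->A
Char 8 ('A'): step: R->0, L->7 (L advanced); A->plug->A->R->E->L->D->refl->F->L'->B->R'->H->plug->B

Answer: AHCGGHAB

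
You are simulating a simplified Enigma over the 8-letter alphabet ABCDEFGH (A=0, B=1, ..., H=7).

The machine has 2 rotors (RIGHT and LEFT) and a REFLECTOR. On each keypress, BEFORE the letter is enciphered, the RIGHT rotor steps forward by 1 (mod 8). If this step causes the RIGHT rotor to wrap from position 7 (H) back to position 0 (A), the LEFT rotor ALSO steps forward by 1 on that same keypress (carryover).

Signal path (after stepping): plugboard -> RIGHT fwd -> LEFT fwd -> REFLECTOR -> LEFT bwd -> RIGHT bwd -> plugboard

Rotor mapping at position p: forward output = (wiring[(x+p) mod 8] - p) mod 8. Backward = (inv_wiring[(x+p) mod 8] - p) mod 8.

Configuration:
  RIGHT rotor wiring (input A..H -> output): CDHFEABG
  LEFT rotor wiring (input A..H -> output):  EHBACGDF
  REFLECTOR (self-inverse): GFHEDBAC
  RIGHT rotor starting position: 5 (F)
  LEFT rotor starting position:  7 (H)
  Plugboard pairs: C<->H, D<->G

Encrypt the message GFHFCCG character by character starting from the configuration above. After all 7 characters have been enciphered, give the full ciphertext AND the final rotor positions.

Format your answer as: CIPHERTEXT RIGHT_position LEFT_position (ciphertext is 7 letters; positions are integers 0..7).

Answer: FAABFBF 4 0

Derivation:
Char 1 ('G'): step: R->6, L=7; G->plug->D->R->F->L->D->refl->E->L'->H->R'->F->plug->F
Char 2 ('F'): step: R->7, L=7; F->plug->F->R->F->L->D->refl->E->L'->H->R'->A->plug->A
Char 3 ('H'): step: R->0, L->0 (L advanced); H->plug->C->R->H->L->F->refl->B->L'->C->R'->A->plug->A
Char 4 ('F'): step: R->1, L=0; F->plug->F->R->A->L->E->refl->D->L'->G->R'->B->plug->B
Char 5 ('C'): step: R->2, L=0; C->plug->H->R->B->L->H->refl->C->L'->E->R'->F->plug->F
Char 6 ('C'): step: R->3, L=0; C->plug->H->R->E->L->C->refl->H->L'->B->R'->B->plug->B
Char 7 ('G'): step: R->4, L=0; G->plug->D->R->C->L->B->refl->F->L'->H->R'->F->plug->F
Final: ciphertext=FAABFBF, RIGHT=4, LEFT=0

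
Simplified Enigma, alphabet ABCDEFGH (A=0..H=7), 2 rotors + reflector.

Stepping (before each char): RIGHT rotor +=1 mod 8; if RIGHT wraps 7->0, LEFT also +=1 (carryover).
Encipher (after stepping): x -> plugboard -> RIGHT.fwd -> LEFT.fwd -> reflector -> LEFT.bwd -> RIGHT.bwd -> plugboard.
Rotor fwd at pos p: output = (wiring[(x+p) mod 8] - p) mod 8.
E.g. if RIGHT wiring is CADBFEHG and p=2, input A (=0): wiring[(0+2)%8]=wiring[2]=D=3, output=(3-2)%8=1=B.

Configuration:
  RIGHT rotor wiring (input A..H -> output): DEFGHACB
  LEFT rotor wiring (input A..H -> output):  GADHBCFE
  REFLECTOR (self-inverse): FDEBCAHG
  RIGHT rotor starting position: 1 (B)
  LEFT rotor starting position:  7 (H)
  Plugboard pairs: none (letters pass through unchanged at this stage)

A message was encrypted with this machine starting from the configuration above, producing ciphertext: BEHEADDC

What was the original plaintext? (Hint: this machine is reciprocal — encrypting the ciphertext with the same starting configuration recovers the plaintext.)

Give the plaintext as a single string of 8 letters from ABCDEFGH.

Answer: EHCGFAHE

Derivation:
Char 1 ('B'): step: R->2, L=7; B->plug->B->R->E->L->A->refl->F->L'->A->R'->E->plug->E
Char 2 ('E'): step: R->3, L=7; E->plug->E->R->G->L->D->refl->B->L'->C->R'->H->plug->H
Char 3 ('H'): step: R->4, L=7; H->plug->H->R->C->L->B->refl->D->L'->G->R'->C->plug->C
Char 4 ('E'): step: R->5, L=7; E->plug->E->R->H->L->G->refl->H->L'->B->R'->G->plug->G
Char 5 ('A'): step: R->6, L=7; A->plug->A->R->E->L->A->refl->F->L'->A->R'->F->plug->F
Char 6 ('D'): step: R->7, L=7; D->plug->D->R->G->L->D->refl->B->L'->C->R'->A->plug->A
Char 7 ('D'): step: R->0, L->0 (L advanced); D->plug->D->R->G->L->F->refl->A->L'->B->R'->H->plug->H
Char 8 ('C'): step: R->1, L=0; C->plug->C->R->F->L->C->refl->E->L'->H->R'->E->plug->E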